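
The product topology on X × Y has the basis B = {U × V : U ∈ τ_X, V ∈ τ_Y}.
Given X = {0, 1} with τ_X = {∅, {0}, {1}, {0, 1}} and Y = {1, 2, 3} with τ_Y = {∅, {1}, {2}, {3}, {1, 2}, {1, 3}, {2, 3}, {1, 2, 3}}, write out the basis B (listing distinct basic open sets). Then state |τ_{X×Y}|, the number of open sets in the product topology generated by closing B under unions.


Basis B = {∅ × ∅, {0} × {1}, {0} × {2}, {0} × {3}, {1} × {1}, {1} × {2}, {1} × {3}, {0} × {1, 2}, {0} × {1, 3}, {0, 1} × {1}, {0} × {2, 3}, {0, 1} × {2}, {0, 1} × {3}, {1} × {1, 2}, {1} × {1, 3}, {1} × {2, 3}, {0} × {1, 2, 3}, {1} × {1, 2, 3}, {0, 1} × {1, 2}, {0, 1} × {1, 3}, {0, 1} × {2, 3}, {0, 1} × {1, 2, 3}}; |τ_{X×Y}| = 64.

Enumerate products U × V with U ∈ τ_X, V ∈ τ_Y (deduplicated):
  ∅ × ∅ = {} (∅)
  {0} × {1} = {(0,1)}
  {0} × {2} = {(0,2)}
  {0} × {3} = {(0,3)}
  {1} × {1} = {(1,1)}
  {1} × {2} = {(1,2)}
  {1} × {3} = {(1,3)}
  {0} × {1, 2} = {(0,1), (0,2)}
  {0} × {1, 3} = {(0,1), (0,3)}
  {0, 1} × {1} = {(0,1), (1,1)}
  {0} × {2, 3} = {(0,2), (0,3)}
  {0, 1} × {2} = {(0,2), (1,2)}
  {0, 1} × {3} = {(0,3), (1,3)}
  {1} × {1, 2} = {(1,1), (1,2)}
  {1} × {1, 3} = {(1,1), (1,3)}
  {1} × {2, 3} = {(1,2), (1,3)}
  {0} × {1, 2, 3} = {(0,1), (0,2), (0,3)}
  {1} × {1, 2, 3} = {(1,1), (1,2), (1,3)}
  {0, 1} × {1, 2} = {(0,1), (0,2), (1,1), (1,2)}
  {0, 1} × {1, 3} = {(0,1), (0,3), (1,1), (1,3)}
  {0, 1} × {2, 3} = {(0,2), (0,3), (1,2), (1,3)}
  {0, 1} × {1, 2, 3} = {(0,1), (0,2), (0,3), (1,1), (1,2), (1,3)}
These 22 distinct sets form the basis B.
Close under arbitrary unions to get τ_{X×Y}; counting gives |τ_{X×Y}| = 64.


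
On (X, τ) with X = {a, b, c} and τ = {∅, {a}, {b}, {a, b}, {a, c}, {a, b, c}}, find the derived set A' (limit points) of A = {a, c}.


A' = {c}

For each x ∈ X, list the open sets U ∈ τ with x ∈ U, then check whether U ∩ (A ∖ {x}) ≠ ∅ for every such U.
  x = a: open {a} ∋ x has {a} ∩ (A ∖ {a}) = ∅, so x is NOT a limit point.
  x = b: open {b} ∋ x has {b} ∩ (A ∖ {b}) = ∅, so x is NOT a limit point.
  x = c: opens ∋ x are {a, c}, {a, b, c}; each meets A ∖ {c}, so x IS a limit point.
Collecting: A' = {c}.


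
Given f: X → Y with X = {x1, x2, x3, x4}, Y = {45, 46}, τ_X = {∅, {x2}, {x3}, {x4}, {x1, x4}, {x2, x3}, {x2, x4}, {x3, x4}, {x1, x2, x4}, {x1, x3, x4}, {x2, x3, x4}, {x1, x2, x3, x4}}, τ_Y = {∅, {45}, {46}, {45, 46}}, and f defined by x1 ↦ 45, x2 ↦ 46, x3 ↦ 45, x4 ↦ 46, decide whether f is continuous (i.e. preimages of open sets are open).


f is NOT continuous.

Compute f^{-1}(U) for each U ∈ τ_Y:
  U = ∅: f^{-1}(U) = ∅ ∈ τ_X ✓.
  U = {45}: f^{-1}(U) = {x1, x3} ∉ τ_X ✗.
  U = {46}: f^{-1}(U) = {x2, x4} ∈ τ_X ✓.
  U = {45, 46}: f^{-1}(U) = {x1, x2, x3, x4} ∈ τ_X ✓.
Found U = {45} with f^{-1}(U) = {x1, x3} not in τ_X. Therefore f is NOT continuous.


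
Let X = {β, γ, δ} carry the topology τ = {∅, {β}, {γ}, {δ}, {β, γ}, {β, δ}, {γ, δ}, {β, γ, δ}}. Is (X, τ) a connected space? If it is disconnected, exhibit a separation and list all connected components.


(X, τ) is disconnected; components = [{β}, {γ}, {δ}].

Find clopen sets (U ∈ τ with X ∖ U ∈ τ):
  U = ∅, X ∖ U = {β, γ, δ} — both open, so U is clopen.
  U = {β}, X ∖ U = {γ, δ} — both open, so U is clopen.
  U = {γ}, X ∖ U = {β, δ} — both open, so U is clopen.
  U = {δ}, X ∖ U = {β, γ} — both open, so U is clopen.
  U = {β, γ}, X ∖ U = {δ} — both open, so U is clopen.
  U = {β, δ}, X ∖ U = {γ} — both open, so U is clopen.
  U = {γ, δ}, X ∖ U = {β} — both open, so U is clopen.
  U = {β, γ, δ}, X ∖ U = ∅ — both open, so U is clopen.
Nontrivial clopen(s) exist: e.g. {β, δ}. So (X, τ) is disconnected.
Compute connected components by grouping points that agree on all clopens:
  component: {β}
  component: {γ}
  component: {δ}


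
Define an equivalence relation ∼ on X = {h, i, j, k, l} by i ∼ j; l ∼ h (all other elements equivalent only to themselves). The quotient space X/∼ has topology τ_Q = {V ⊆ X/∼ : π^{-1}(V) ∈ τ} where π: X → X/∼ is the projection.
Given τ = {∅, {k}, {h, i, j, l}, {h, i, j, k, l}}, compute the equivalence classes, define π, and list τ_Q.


X/∼ = {[h=l], [i=j], [k]}; |τ_Q| = 4.

Equivalence classes: [h=l], [i=j], [k].
Quotient map π: X → X/∼ sends h ↦ [h=l], i ↦ [i=j], j ↦ [i=j], k ↦ [k], l ↦ [h=l].
For each subset V ⊆ X/∼, compute π^{-1}(V) ⊆ X and check whether π^{-1}(V) ∈ τ. V is open in τ_Q iff π^{-1}(V) ∈ τ.
  V = {}: π^{-1}(V) = ∅ ∈ τ ✓.
  V = {[h=l]}: π^{-1}(V) = {h, l} ∉ τ ✗.
  V = {[i=j]}: π^{-1}(V) = {i, j} ∉ τ ✗.
  V = {[h=l], [i=j]}: π^{-1}(V) = {h, i, j, l} ∈ τ ✓.
  V = {[k]}: π^{-1}(V) = {k} ∈ τ ✓.
  V = {[h=l], [k]}: π^{-1}(V) = {h, k, l} ∉ τ ✗.
  V = {[i=j], [k]}: π^{-1}(V) = {i, j, k} ∉ τ ✗.
  V = {[h=l], [i=j], [k]}: π^{-1}(V) = {h, i, j, k, l} ∈ τ ✓.
Open sets in the quotient: τ_Q = {{}, {[h=l], [i=j]}, {[k]}, {[h=l], [i=j], [k]}} (4 elements).


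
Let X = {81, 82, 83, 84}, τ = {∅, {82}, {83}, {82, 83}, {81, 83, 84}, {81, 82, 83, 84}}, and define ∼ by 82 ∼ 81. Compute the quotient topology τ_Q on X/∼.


X/∼ = {[81=82], [83], [84]}; |τ_Q| = 3.

Equivalence classes: [81=82], [83], [84].
Quotient map π: X → X/∼ sends 81 ↦ [81=82], 82 ↦ [81=82], 83 ↦ [83], 84 ↦ [84].
For each subset V ⊆ X/∼, compute π^{-1}(V) ⊆ X and check whether π^{-1}(V) ∈ τ. V is open in τ_Q iff π^{-1}(V) ∈ τ.
  V = {}: π^{-1}(V) = ∅ ∈ τ ✓.
  V = {[81=82]}: π^{-1}(V) = {81, 82} ∉ τ ✗.
  V = {[83]}: π^{-1}(V) = {83} ∈ τ ✓.
  V = {[81=82], [83]}: π^{-1}(V) = {81, 82, 83} ∉ τ ✗.
  V = {[84]}: π^{-1}(V) = {84} ∉ τ ✗.
  V = {[81=82], [84]}: π^{-1}(V) = {81, 82, 84} ∉ τ ✗.
  V = {[83], [84]}: π^{-1}(V) = {83, 84} ∉ τ ✗.
  V = {[81=82], [83], [84]}: π^{-1}(V) = {81, 82, 83, 84} ∈ τ ✓.
Open sets in the quotient: τ_Q = {{}, {[83]}, {[81=82], [83], [84]}} (3 elements).


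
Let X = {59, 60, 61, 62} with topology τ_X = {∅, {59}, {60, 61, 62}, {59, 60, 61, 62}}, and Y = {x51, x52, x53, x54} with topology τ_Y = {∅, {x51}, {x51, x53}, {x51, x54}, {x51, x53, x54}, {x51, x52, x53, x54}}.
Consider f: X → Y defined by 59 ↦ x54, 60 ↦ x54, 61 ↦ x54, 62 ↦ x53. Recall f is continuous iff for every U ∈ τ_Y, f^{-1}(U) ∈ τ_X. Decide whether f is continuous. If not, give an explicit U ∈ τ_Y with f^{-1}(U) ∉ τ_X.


f is NOT continuous.

Compute f^{-1}(U) for each U ∈ τ_Y:
  U = ∅: f^{-1}(U) = ∅ ∈ τ_X ✓.
  U = {x51}: f^{-1}(U) = ∅ ∈ τ_X ✓.
  U = {x51, x53}: f^{-1}(U) = {62} ∉ τ_X ✗.
  U = {x51, x54}: f^{-1}(U) = {59, 60, 61} ∉ τ_X ✗.
  U = {x51, x53, x54}: f^{-1}(U) = {59, 60, 61, 62} ∈ τ_X ✓.
  U = {x51, x52, x53, x54}: f^{-1}(U) = {59, 60, 61, 62} ∈ τ_X ✓.
Found U = {x51, x53} with f^{-1}(U) = {62} not in τ_X. Therefore f is NOT continuous.


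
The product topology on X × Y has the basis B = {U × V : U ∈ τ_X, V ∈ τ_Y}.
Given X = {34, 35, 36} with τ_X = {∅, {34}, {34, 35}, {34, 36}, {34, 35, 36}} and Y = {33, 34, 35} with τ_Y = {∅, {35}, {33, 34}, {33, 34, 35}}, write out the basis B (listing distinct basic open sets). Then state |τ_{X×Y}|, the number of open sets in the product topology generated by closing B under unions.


Basis B = {∅ × ∅, {34} × {35}, {34} × {33, 34}, {34, 35} × {35}, {34, 36} × {35}, {34} × {33, 34, 35}, {34, 35, 36} × {35}, {34, 35} × {33, 34}, {34, 36} × {33, 34}, {34, 35} × {33, 34, 35}, {34, 36} × {33, 34, 35}, {34, 35, 36} × {33, 34}, {34, 35, 36} × {33, 34, 35}}; |τ_{X×Y}| = 25.

Enumerate products U × V with U ∈ τ_X, V ∈ τ_Y (deduplicated):
  ∅ × ∅ = {} (∅)
  {34} × {35} = {(34,35)}
  {34} × {33, 34} = {(34,33), (34,34)}
  {34, 35} × {35} = {(34,35), (35,35)}
  {34, 36} × {35} = {(34,35), (36,35)}
  {34} × {33, 34, 35} = {(34,33), (34,34), (34,35)}
  {34, 35, 36} × {35} = {(34,35), (35,35), (36,35)}
  {34, 35} × {33, 34} = {(34,33), (34,34), (35,33), (35,34)}
  {34, 36} × {33, 34} = {(34,33), (34,34), (36,33), (36,34)}
  {34, 35} × {33, 34, 35} = {(34,33), (34,34), (34,35), (35,33), (35,34), (35,35)}
  {34, 36} × {33, 34, 35} = {(34,33), (34,34), (34,35), (36,33), (36,34), (36,35)}
  {34, 35, 36} × {33, 34} = {(34,33), (34,34), (35,33), (35,34), (36,33), (36,34)}
  {34, 35, 36} × {33, 34, 35} = {(34,33), (34,34), (34,35), (35,33), (35,34), (35,35), (36,33), (36,34), (36,35)}
These 13 distinct sets form the basis B.
Close under arbitrary unions to get τ_{X×Y}; counting gives |τ_{X×Y}| = 25.


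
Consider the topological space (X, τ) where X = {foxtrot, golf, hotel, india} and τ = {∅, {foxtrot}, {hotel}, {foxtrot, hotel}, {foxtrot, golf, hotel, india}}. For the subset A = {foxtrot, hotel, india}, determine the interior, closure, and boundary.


int(A) = {foxtrot, hotel}, cl(A) = {foxtrot, golf, hotel, india}, ∂A = {golf, india}.

Closed sets in (X, τ) are complements of opens:
  closed(X, τ) = {∅, {golf, india}, {foxtrot, golf, india}, {golf, hotel, india}, {foxtrot, golf, hotel, india}}.
int(A) = ⋃ {U ∈ τ : U ⊆ A}. Opens contained in A: ∅, {foxtrot}, {hotel}, {foxtrot, hotel}.
Taking the union of these: int(A) = {foxtrot, hotel}.
cl(A) = ⋂ {C closed : A ⊆ C}. Closed sets containing A: {foxtrot, golf, hotel, india}.
Intersecting these: cl(A) = {foxtrot, golf, hotel, india}.
∂A = cl(A) ∖ int(A) = {foxtrot, golf, hotel, india} ∖ {foxtrot, hotel} = {golf, india}.


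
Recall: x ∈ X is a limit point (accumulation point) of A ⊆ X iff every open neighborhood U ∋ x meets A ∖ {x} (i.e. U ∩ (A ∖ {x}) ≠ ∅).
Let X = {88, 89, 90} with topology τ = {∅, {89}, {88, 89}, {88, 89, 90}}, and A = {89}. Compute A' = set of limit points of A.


A' = {88, 90}

For each x ∈ X, list the open sets U ∈ τ with x ∈ U, then check whether U ∩ (A ∖ {x}) ≠ ∅ for every such U.
  x = 88: opens ∋ x are {88, 89}, {88, 89, 90}; each meets A ∖ {88}, so x IS a limit point.
  x = 89: open {89} ∋ x has {89} ∩ (A ∖ {89}) = ∅, so x is NOT a limit point.
  x = 90: opens ∋ x are {88, 89, 90}; each meets A ∖ {90}, so x IS a limit point.
Collecting: A' = {88, 90}.


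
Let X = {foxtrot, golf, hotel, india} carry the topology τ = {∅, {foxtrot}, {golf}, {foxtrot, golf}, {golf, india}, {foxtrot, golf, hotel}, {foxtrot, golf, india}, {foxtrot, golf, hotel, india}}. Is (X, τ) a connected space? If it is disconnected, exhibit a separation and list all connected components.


(X, τ) is connected.

Find clopen sets (U ∈ τ with X ∖ U ∈ τ):
  U = ∅, X ∖ U = {foxtrot, golf, hotel, india} — both open, so U is clopen.
  U = {foxtrot, golf, hotel, india}, X ∖ U = ∅ — both open, so U is clopen.
Only trivial clopens (∅ and X) exist, so (X, τ) is connected.
Compute connected components by grouping points that agree on all clopens:
  component: {foxtrot, golf, hotel, india}


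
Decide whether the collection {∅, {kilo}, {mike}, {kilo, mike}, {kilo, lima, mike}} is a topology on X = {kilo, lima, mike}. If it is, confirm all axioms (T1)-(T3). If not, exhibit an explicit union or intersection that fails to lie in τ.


τ IS a topology on X.

Axiom (T1): ∅ ∈ τ? Yes; X ∈ τ? Yes.
Axiom (T2/T3): check pairwise unions and intersections of members of τ.
All pairwise intersections and unions checked — each lies in τ. Therefore τ satisfies (T1), (T2), (T3): it IS a topology on X.


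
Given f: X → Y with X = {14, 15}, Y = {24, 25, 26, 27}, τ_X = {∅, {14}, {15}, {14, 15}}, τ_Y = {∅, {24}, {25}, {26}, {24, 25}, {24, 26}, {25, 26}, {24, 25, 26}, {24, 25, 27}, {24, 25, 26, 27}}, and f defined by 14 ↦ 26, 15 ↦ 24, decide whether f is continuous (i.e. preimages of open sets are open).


f IS continuous.

Compute f^{-1}(U) for each U ∈ τ_Y:
  U = ∅: f^{-1}(U) = ∅ ∈ τ_X ✓.
  U = {24}: f^{-1}(U) = {15} ∈ τ_X ✓.
  U = {25}: f^{-1}(U) = ∅ ∈ τ_X ✓.
  U = {26}: f^{-1}(U) = {14} ∈ τ_X ✓.
  U = {24, 25}: f^{-1}(U) = {15} ∈ τ_X ✓.
  U = {24, 26}: f^{-1}(U) = {14, 15} ∈ τ_X ✓.
  U = {25, 26}: f^{-1}(U) = {14} ∈ τ_X ✓.
  U = {24, 25, 26}: f^{-1}(U) = {14, 15} ∈ τ_X ✓.
  U = {24, 25, 27}: f^{-1}(U) = {15} ∈ τ_X ✓.
  U = {24, 25, 26, 27}: f^{-1}(U) = {14, 15} ∈ τ_X ✓.
Every preimage lies in τ_X, so f IS continuous.


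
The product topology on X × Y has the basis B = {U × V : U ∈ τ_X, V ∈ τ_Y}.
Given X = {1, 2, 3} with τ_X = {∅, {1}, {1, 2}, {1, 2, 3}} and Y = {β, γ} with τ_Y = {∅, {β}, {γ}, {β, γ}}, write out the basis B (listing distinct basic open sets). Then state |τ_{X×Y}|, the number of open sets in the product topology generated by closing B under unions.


Basis B = {∅ × ∅, {1} × {β}, {1} × {γ}, {1} × {β, γ}, {1, 2} × {β}, {1, 2} × {γ}, {1, 2, 3} × {β}, {1, 2, 3} × {γ}, {1, 2} × {β, γ}, {1, 2, 3} × {β, γ}}; |τ_{X×Y}| = 16.

Enumerate products U × V with U ∈ τ_X, V ∈ τ_Y (deduplicated):
  ∅ × ∅ = {} (∅)
  {1} × {β} = {(1,β)}
  {1} × {γ} = {(1,γ)}
  {1} × {β, γ} = {(1,β), (1,γ)}
  {1, 2} × {β} = {(1,β), (2,β)}
  {1, 2} × {γ} = {(1,γ), (2,γ)}
  {1, 2, 3} × {β} = {(1,β), (2,β), (3,β)}
  {1, 2, 3} × {γ} = {(1,γ), (2,γ), (3,γ)}
  {1, 2} × {β, γ} = {(1,β), (1,γ), (2,β), (2,γ)}
  {1, 2, 3} × {β, γ} = {(1,β), (1,γ), (2,β), (2,γ), (3,β), (3,γ)}
These 10 distinct sets form the basis B.
Close under arbitrary unions to get τ_{X×Y}; counting gives |τ_{X×Y}| = 16.


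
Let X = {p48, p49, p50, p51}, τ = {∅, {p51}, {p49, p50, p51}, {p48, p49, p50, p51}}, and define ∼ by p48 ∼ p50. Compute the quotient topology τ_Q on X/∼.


X/∼ = {[p48=p50], [p49], [p51]}; |τ_Q| = 3.

Equivalence classes: [p48=p50], [p49], [p51].
Quotient map π: X → X/∼ sends p48 ↦ [p48=p50], p49 ↦ [p49], p50 ↦ [p48=p50], p51 ↦ [p51].
For each subset V ⊆ X/∼, compute π^{-1}(V) ⊆ X and check whether π^{-1}(V) ∈ τ. V is open in τ_Q iff π^{-1}(V) ∈ τ.
  V = {}: π^{-1}(V) = ∅ ∈ τ ✓.
  V = {[p48=p50]}: π^{-1}(V) = {p48, p50} ∉ τ ✗.
  V = {[p49]}: π^{-1}(V) = {p49} ∉ τ ✗.
  V = {[p48=p50], [p49]}: π^{-1}(V) = {p48, p49, p50} ∉ τ ✗.
  V = {[p51]}: π^{-1}(V) = {p51} ∈ τ ✓.
  V = {[p48=p50], [p51]}: π^{-1}(V) = {p48, p50, p51} ∉ τ ✗.
  V = {[p49], [p51]}: π^{-1}(V) = {p49, p51} ∉ τ ✗.
  V = {[p48=p50], [p49], [p51]}: π^{-1}(V) = {p48, p49, p50, p51} ∈ τ ✓.
Open sets in the quotient: τ_Q = {{}, {[p51]}, {[p48=p50], [p49], [p51]}} (3 elements).


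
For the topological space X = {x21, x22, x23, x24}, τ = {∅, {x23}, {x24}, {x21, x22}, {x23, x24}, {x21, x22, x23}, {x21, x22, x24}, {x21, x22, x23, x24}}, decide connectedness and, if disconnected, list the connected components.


(X, τ) is disconnected; components = [{x23}, {x24}, {x21, x22}].

Find clopen sets (U ∈ τ with X ∖ U ∈ τ):
  U = ∅, X ∖ U = {x21, x22, x23, x24} — both open, so U is clopen.
  U = {x23}, X ∖ U = {x21, x22, x24} — both open, so U is clopen.
  U = {x24}, X ∖ U = {x21, x22, x23} — both open, so U is clopen.
  U = {x21, x22}, X ∖ U = {x23, x24} — both open, so U is clopen.
  U = {x23, x24}, X ∖ U = {x21, x22} — both open, so U is clopen.
  U = {x21, x22, x23}, X ∖ U = {x24} — both open, so U is clopen.
  U = {x21, x22, x24}, X ∖ U = {x23} — both open, so U is clopen.
  U = {x21, x22, x23, x24}, X ∖ U = ∅ — both open, so U is clopen.
Nontrivial clopen(s) exist: e.g. {x23, x24}. So (X, τ) is disconnected.
Compute connected components by grouping points that agree on all clopens:
  component: {x23}
  component: {x24}
  component: {x21, x22}


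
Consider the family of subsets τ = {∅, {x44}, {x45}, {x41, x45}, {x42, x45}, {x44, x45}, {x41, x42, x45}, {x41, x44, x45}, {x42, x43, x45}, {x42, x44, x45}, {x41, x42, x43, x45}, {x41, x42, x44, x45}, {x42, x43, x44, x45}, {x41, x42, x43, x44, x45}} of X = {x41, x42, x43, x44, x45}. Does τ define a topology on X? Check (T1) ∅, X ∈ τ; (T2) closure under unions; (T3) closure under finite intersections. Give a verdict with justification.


τ IS a topology on X.

Axiom (T1): ∅ ∈ τ? Yes; X ∈ τ? Yes.
Axiom (T2/T3): check pairwise unions and intersections of members of τ.
All pairwise intersections and unions checked — each lies in τ. Therefore τ satisfies (T1), (T2), (T3): it IS a topology on X.


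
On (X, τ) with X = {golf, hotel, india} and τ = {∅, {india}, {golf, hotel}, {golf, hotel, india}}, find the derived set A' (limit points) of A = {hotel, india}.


A' = {golf}

For each x ∈ X, list the open sets U ∈ τ with x ∈ U, then check whether U ∩ (A ∖ {x}) ≠ ∅ for every such U.
  x = golf: opens ∋ x are {golf, hotel}, {golf, hotel, india}; each meets A ∖ {golf}, so x IS a limit point.
  x = hotel: open {golf, hotel} ∋ x has {golf, hotel} ∩ (A ∖ {hotel}) = ∅, so x is NOT a limit point.
  x = india: open {india} ∋ x has {india} ∩ (A ∖ {india}) = ∅, so x is NOT a limit point.
Collecting: A' = {golf}.


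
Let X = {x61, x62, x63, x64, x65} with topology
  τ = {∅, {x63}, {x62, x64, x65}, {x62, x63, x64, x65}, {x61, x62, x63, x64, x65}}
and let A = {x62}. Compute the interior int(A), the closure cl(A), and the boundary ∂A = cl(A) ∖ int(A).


int(A) = ∅, cl(A) = {x61, x62, x64, x65}, ∂A = {x61, x62, x64, x65}.

Closed sets in (X, τ) are complements of opens:
  closed(X, τ) = {∅, {x61}, {x61, x63}, {x61, x62, x64, x65}, {x61, x62, x63, x64, x65}}.
int(A) = ⋃ {U ∈ τ : U ⊆ A}. Opens contained in A: ∅.
Taking the union of these: int(A) = ∅.
cl(A) = ⋂ {C closed : A ⊆ C}. Closed sets containing A: {x61, x62, x64, x65}, {x61, x62, x63, x64, x65}.
Intersecting these: cl(A) = {x61, x62, x64, x65}.
∂A = cl(A) ∖ int(A) = {x61, x62, x64, x65} ∖ ∅ = {x61, x62, x64, x65}.


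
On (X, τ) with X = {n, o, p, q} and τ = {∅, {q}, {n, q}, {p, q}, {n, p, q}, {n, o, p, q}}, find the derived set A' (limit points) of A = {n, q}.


A' = {n, o, p}

For each x ∈ X, list the open sets U ∈ τ with x ∈ U, then check whether U ∩ (A ∖ {x}) ≠ ∅ for every such U.
  x = n: opens ∋ x are {n, q}, {n, p, q}, {n, o, p, q}; each meets A ∖ {n}, so x IS a limit point.
  x = o: opens ∋ x are {n, o, p, q}; each meets A ∖ {o}, so x IS a limit point.
  x = p: opens ∋ x are {p, q}, {n, p, q}, {n, o, p, q}; each meets A ∖ {p}, so x IS a limit point.
  x = q: open {q} ∋ x has {q} ∩ (A ∖ {q}) = ∅, so x is NOT a limit point.
Collecting: A' = {n, o, p}.


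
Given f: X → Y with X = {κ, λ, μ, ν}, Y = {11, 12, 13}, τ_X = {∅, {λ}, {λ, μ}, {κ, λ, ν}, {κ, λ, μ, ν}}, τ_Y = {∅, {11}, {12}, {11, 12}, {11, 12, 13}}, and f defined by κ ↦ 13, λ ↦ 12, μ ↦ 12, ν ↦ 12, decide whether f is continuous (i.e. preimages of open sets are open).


f is NOT continuous.

Compute f^{-1}(U) for each U ∈ τ_Y:
  U = ∅: f^{-1}(U) = ∅ ∈ τ_X ✓.
  U = {11}: f^{-1}(U) = ∅ ∈ τ_X ✓.
  U = {12}: f^{-1}(U) = {λ, μ, ν} ∉ τ_X ✗.
  U = {11, 12}: f^{-1}(U) = {λ, μ, ν} ∉ τ_X ✗.
  U = {11, 12, 13}: f^{-1}(U) = {κ, λ, μ, ν} ∈ τ_X ✓.
Found U = {12} with f^{-1}(U) = {λ, μ, ν} not in τ_X. Therefore f is NOT continuous.


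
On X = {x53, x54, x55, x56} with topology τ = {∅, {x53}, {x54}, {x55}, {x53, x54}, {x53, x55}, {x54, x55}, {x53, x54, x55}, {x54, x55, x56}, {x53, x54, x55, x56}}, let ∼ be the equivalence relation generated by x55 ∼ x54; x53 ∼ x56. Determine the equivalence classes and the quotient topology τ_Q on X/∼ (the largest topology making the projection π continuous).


X/∼ = {[x53=x56], [x54=x55]}; |τ_Q| = 3.

Equivalence classes: [x53=x56], [x54=x55].
Quotient map π: X → X/∼ sends x53 ↦ [x53=x56], x54 ↦ [x54=x55], x55 ↦ [x54=x55], x56 ↦ [x53=x56].
For each subset V ⊆ X/∼, compute π^{-1}(V) ⊆ X and check whether π^{-1}(V) ∈ τ. V is open in τ_Q iff π^{-1}(V) ∈ τ.
  V = {}: π^{-1}(V) = ∅ ∈ τ ✓.
  V = {[x53=x56]}: π^{-1}(V) = {x53, x56} ∉ τ ✗.
  V = {[x54=x55]}: π^{-1}(V) = {x54, x55} ∈ τ ✓.
  V = {[x53=x56], [x54=x55]}: π^{-1}(V) = {x53, x54, x55, x56} ∈ τ ✓.
Open sets in the quotient: τ_Q = {{}, {[x54=x55]}, {[x53=x56], [x54=x55]}} (3 elements).


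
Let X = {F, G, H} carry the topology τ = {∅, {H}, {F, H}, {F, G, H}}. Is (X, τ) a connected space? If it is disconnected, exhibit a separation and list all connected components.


(X, τ) is connected.

Find clopen sets (U ∈ τ with X ∖ U ∈ τ):
  U = ∅, X ∖ U = {F, G, H} — both open, so U is clopen.
  U = {F, G, H}, X ∖ U = ∅ — both open, so U is clopen.
Only trivial clopens (∅ and X) exist, so (X, τ) is connected.
Compute connected components by grouping points that agree on all clopens:
  component: {F, G, H}


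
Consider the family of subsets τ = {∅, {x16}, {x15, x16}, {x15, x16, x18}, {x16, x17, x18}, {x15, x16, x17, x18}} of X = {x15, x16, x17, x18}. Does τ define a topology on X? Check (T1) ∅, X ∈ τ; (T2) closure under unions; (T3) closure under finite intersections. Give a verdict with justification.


τ is NOT a topology on X.

Axiom (T1): ∅ ∈ τ? Yes; X ∈ τ? Yes.
Axiom (T2/T3): check pairwise unions and intersections of members of τ.
Counterexample for (T3): {x15, x16, x18} ∩ {x16, x17, x18} = {x16, x18} ∉ τ. Therefore τ is NOT a topology.


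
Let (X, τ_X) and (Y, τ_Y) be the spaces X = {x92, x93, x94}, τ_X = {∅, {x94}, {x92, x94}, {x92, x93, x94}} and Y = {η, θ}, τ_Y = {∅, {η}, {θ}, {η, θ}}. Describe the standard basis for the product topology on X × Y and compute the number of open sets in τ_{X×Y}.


Basis B = {∅ × ∅, {x94} × {η}, {x94} × {θ}, {x92, x94} × {η}, {x92, x94} × {θ}, {x94} × {η, θ}, {x92, x93, x94} × {η}, {x92, x93, x94} × {θ}, {x92, x94} × {η, θ}, {x92, x93, x94} × {η, θ}}; |τ_{X×Y}| = 16.

Enumerate products U × V with U ∈ τ_X, V ∈ τ_Y (deduplicated):
  ∅ × ∅ = {} (∅)
  {x94} × {η} = {(x94,η)}
  {x94} × {θ} = {(x94,θ)}
  {x92, x94} × {η} = {(x92,η), (x94,η)}
  {x92, x94} × {θ} = {(x92,θ), (x94,θ)}
  {x94} × {η, θ} = {(x94,η), (x94,θ)}
  {x92, x93, x94} × {η} = {(x92,η), (x93,η), (x94,η)}
  {x92, x93, x94} × {θ} = {(x92,θ), (x93,θ), (x94,θ)}
  {x92, x94} × {η, θ} = {(x92,η), (x92,θ), (x94,η), (x94,θ)}
  {x92, x93, x94} × {η, θ} = {(x92,η), (x92,θ), (x93,η), (x93,θ), (x94,η), (x94,θ)}
These 10 distinct sets form the basis B.
Close under arbitrary unions to get τ_{X×Y}; counting gives |τ_{X×Y}| = 16.


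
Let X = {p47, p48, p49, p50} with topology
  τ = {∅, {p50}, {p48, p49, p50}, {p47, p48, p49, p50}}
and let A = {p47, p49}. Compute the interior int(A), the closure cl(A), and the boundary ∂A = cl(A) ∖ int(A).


int(A) = ∅, cl(A) = {p47, p48, p49}, ∂A = {p47, p48, p49}.

Closed sets in (X, τ) are complements of opens:
  closed(X, τ) = {∅, {p47}, {p47, p48, p49}, {p47, p48, p49, p50}}.
int(A) = ⋃ {U ∈ τ : U ⊆ A}. Opens contained in A: ∅.
Taking the union of these: int(A) = ∅.
cl(A) = ⋂ {C closed : A ⊆ C}. Closed sets containing A: {p47, p48, p49}, {p47, p48, p49, p50}.
Intersecting these: cl(A) = {p47, p48, p49}.
∂A = cl(A) ∖ int(A) = {p47, p48, p49} ∖ ∅ = {p47, p48, p49}.


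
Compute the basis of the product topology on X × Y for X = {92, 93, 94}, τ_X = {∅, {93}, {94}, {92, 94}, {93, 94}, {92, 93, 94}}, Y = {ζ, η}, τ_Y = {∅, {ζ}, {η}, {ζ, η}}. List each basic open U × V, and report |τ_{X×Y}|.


Basis B = {∅ × ∅, {93} × {ζ}, {93} × {η}, {94} × {ζ}, {94} × {η}, {92, 94} × {ζ}, {92, 94} × {η}, {93} × {ζ, η}, {93, 94} × {ζ}, {93, 94} × {η}, {94} × {ζ, η}, {92, 93, 94} × {ζ}, {92, 93, 94} × {η}, {92, 94} × {ζ, η}, {93, 94} × {ζ, η}, {92, 93, 94} × {ζ, η}}; |τ_{X×Y}| = 36.

Enumerate products U × V with U ∈ τ_X, V ∈ τ_Y (deduplicated):
  ∅ × ∅ = {} (∅)
  {93} × {ζ} = {(93,ζ)}
  {93} × {η} = {(93,η)}
  {94} × {ζ} = {(94,ζ)}
  {94} × {η} = {(94,η)}
  {92, 94} × {ζ} = {(92,ζ), (94,ζ)}
  {92, 94} × {η} = {(92,η), (94,η)}
  {93} × {ζ, η} = {(93,ζ), (93,η)}
  {93, 94} × {ζ} = {(93,ζ), (94,ζ)}
  {93, 94} × {η} = {(93,η), (94,η)}
  {94} × {ζ, η} = {(94,ζ), (94,η)}
  {92, 93, 94} × {ζ} = {(92,ζ), (93,ζ), (94,ζ)}
  {92, 93, 94} × {η} = {(92,η), (93,η), (94,η)}
  {92, 94} × {ζ, η} = {(92,ζ), (92,η), (94,ζ), (94,η)}
  {93, 94} × {ζ, η} = {(93,ζ), (93,η), (94,ζ), (94,η)}
  {92, 93, 94} × {ζ, η} = {(92,ζ), (92,η), (93,ζ), (93,η), (94,ζ), (94,η)}
These 16 distinct sets form the basis B.
Close under arbitrary unions to get τ_{X×Y}; counting gives |τ_{X×Y}| = 36.


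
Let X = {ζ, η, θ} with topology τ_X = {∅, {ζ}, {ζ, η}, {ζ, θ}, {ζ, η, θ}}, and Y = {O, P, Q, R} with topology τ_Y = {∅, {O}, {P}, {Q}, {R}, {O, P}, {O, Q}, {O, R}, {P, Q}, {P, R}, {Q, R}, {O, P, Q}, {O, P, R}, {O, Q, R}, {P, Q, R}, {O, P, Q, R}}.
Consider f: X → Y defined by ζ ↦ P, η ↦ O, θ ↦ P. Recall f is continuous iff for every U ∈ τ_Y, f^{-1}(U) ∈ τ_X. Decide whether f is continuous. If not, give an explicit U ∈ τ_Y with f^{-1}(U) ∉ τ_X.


f is NOT continuous.

Compute f^{-1}(U) for each U ∈ τ_Y:
  U = ∅: f^{-1}(U) = ∅ ∈ τ_X ✓.
  U = {O}: f^{-1}(U) = {η} ∉ τ_X ✗.
  U = {P}: f^{-1}(U) = {ζ, θ} ∈ τ_X ✓.
  U = {Q}: f^{-1}(U) = ∅ ∈ τ_X ✓.
  U = {R}: f^{-1}(U) = ∅ ∈ τ_X ✓.
  U = {O, P}: f^{-1}(U) = {ζ, η, θ} ∈ τ_X ✓.
  U = {O, Q}: f^{-1}(U) = {η} ∉ τ_X ✗.
  U = {O, R}: f^{-1}(U) = {η} ∉ τ_X ✗.
  U = {P, Q}: f^{-1}(U) = {ζ, θ} ∈ τ_X ✓.
  U = {P, R}: f^{-1}(U) = {ζ, θ} ∈ τ_X ✓.
  U = {Q, R}: f^{-1}(U) = ∅ ∈ τ_X ✓.
  U = {O, P, Q}: f^{-1}(U) = {ζ, η, θ} ∈ τ_X ✓.
  U = {O, P, R}: f^{-1}(U) = {ζ, η, θ} ∈ τ_X ✓.
  U = {O, Q, R}: f^{-1}(U) = {η} ∉ τ_X ✗.
  U = {P, Q, R}: f^{-1}(U) = {ζ, θ} ∈ τ_X ✓.
  U = {O, P, Q, R}: f^{-1}(U) = {ζ, η, θ} ∈ τ_X ✓.
Found U = {O} with f^{-1}(U) = {η} not in τ_X. Therefore f is NOT continuous.


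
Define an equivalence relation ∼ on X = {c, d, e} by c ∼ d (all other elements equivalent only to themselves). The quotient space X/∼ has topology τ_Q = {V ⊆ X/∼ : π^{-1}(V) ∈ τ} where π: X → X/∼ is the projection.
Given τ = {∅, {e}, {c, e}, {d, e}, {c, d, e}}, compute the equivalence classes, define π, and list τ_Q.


X/∼ = {[c=d], [e]}; |τ_Q| = 3.

Equivalence classes: [c=d], [e].
Quotient map π: X → X/∼ sends c ↦ [c=d], d ↦ [c=d], e ↦ [e].
For each subset V ⊆ X/∼, compute π^{-1}(V) ⊆ X and check whether π^{-1}(V) ∈ τ. V is open in τ_Q iff π^{-1}(V) ∈ τ.
  V = {}: π^{-1}(V) = ∅ ∈ τ ✓.
  V = {[c=d]}: π^{-1}(V) = {c, d} ∉ τ ✗.
  V = {[e]}: π^{-1}(V) = {e} ∈ τ ✓.
  V = {[c=d], [e]}: π^{-1}(V) = {c, d, e} ∈ τ ✓.
Open sets in the quotient: τ_Q = {{}, {[e]}, {[c=d], [e]}} (3 elements).


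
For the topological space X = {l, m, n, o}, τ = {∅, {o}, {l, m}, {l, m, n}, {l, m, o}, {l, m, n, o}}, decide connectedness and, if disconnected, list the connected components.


(X, τ) is disconnected; components = [{o}, {l, m, n}].

Find clopen sets (U ∈ τ with X ∖ U ∈ τ):
  U = ∅, X ∖ U = {l, m, n, o} — both open, so U is clopen.
  U = {o}, X ∖ U = {l, m, n} — both open, so U is clopen.
  U = {l, m, n}, X ∖ U = {o} — both open, so U is clopen.
  U = {l, m, n, o}, X ∖ U = ∅ — both open, so U is clopen.
Nontrivial clopen(s) exist: e.g. {l, m, n}. So (X, τ) is disconnected.
Compute connected components by grouping points that agree on all clopens:
  component: {o}
  component: {l, m, n}


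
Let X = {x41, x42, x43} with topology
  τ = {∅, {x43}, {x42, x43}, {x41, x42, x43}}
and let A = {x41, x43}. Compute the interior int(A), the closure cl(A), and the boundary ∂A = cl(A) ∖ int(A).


int(A) = {x43}, cl(A) = {x41, x42, x43}, ∂A = {x41, x42}.

Closed sets in (X, τ) are complements of opens:
  closed(X, τ) = {∅, {x41}, {x41, x42}, {x41, x42, x43}}.
int(A) = ⋃ {U ∈ τ : U ⊆ A}. Opens contained in A: ∅, {x43}.
Taking the union of these: int(A) = {x43}.
cl(A) = ⋂ {C closed : A ⊆ C}. Closed sets containing A: {x41, x42, x43}.
Intersecting these: cl(A) = {x41, x42, x43}.
∂A = cl(A) ∖ int(A) = {x41, x42, x43} ∖ {x43} = {x41, x42}.


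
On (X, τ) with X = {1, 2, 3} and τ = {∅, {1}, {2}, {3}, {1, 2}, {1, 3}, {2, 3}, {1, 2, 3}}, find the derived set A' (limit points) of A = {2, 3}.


A' = ∅

For each x ∈ X, list the open sets U ∈ τ with x ∈ U, then check whether U ∩ (A ∖ {x}) ≠ ∅ for every such U.
  x = 1: open {1} ∋ x has {1} ∩ (A ∖ {1}) = ∅, so x is NOT a limit point.
  x = 2: open {2} ∋ x has {2} ∩ (A ∖ {2}) = ∅, so x is NOT a limit point.
  x = 3: open {3} ∋ x has {3} ∩ (A ∖ {3}) = ∅, so x is NOT a limit point.
Collecting: A' = ∅.


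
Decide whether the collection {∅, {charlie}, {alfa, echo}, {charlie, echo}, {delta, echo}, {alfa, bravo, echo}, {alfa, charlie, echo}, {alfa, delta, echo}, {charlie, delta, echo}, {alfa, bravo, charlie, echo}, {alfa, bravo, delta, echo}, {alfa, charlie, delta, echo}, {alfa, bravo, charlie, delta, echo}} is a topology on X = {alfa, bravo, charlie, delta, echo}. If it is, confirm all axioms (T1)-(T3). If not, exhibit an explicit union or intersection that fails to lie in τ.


τ is NOT a topology on X.

Axiom (T1): ∅ ∈ τ? Yes; X ∈ τ? Yes.
Axiom (T2/T3): check pairwise unions and intersections of members of τ.
Counterexample for (T3): {alfa, echo} ∩ {charlie, echo} = {echo} ∉ τ. Therefore τ is NOT a topology.


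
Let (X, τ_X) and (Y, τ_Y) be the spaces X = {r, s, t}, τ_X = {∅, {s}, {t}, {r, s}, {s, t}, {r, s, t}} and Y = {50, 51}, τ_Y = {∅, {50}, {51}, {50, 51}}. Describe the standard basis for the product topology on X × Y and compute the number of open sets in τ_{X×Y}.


Basis B = {∅ × ∅, {s} × {50}, {s} × {51}, {t} × {50}, {t} × {51}, {r, s} × {50}, {r, s} × {51}, {s} × {50, 51}, {s, t} × {50}, {s, t} × {51}, {t} × {50, 51}, {r, s, t} × {50}, {r, s, t} × {51}, {r, s} × {50, 51}, {s, t} × {50, 51}, {r, s, t} × {50, 51}}; |τ_{X×Y}| = 36.

Enumerate products U × V with U ∈ τ_X, V ∈ τ_Y (deduplicated):
  ∅ × ∅ = {} (∅)
  {s} × {50} = {(s,50)}
  {s} × {51} = {(s,51)}
  {t} × {50} = {(t,50)}
  {t} × {51} = {(t,51)}
  {r, s} × {50} = {(r,50), (s,50)}
  {r, s} × {51} = {(r,51), (s,51)}
  {s} × {50, 51} = {(s,50), (s,51)}
  {s, t} × {50} = {(s,50), (t,50)}
  {s, t} × {51} = {(s,51), (t,51)}
  {t} × {50, 51} = {(t,50), (t,51)}
  {r, s, t} × {50} = {(r,50), (s,50), (t,50)}
  {r, s, t} × {51} = {(r,51), (s,51), (t,51)}
  {r, s} × {50, 51} = {(r,50), (r,51), (s,50), (s,51)}
  {s, t} × {50, 51} = {(s,50), (s,51), (t,50), (t,51)}
  {r, s, t} × {50, 51} = {(r,50), (r,51), (s,50), (s,51), (t,50), (t,51)}
These 16 distinct sets form the basis B.
Close under arbitrary unions to get τ_{X×Y}; counting gives |τ_{X×Y}| = 36.


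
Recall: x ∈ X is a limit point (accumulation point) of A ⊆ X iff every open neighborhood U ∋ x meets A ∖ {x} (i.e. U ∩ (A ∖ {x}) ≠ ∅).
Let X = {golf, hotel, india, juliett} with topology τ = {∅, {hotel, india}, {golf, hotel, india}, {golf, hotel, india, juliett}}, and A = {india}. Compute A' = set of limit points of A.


A' = {golf, hotel, juliett}

For each x ∈ X, list the open sets U ∈ τ with x ∈ U, then check whether U ∩ (A ∖ {x}) ≠ ∅ for every such U.
  x = golf: opens ∋ x are {golf, hotel, india}, {golf, hotel, india, juliett}; each meets A ∖ {golf}, so x IS a limit point.
  x = hotel: opens ∋ x are {hotel, india}, {golf, hotel, india}, {golf, hotel, india, juliett}; each meets A ∖ {hotel}, so x IS a limit point.
  x = india: open {hotel, india} ∋ x has {hotel, india} ∩ (A ∖ {india}) = ∅, so x is NOT a limit point.
  x = juliett: opens ∋ x are {golf, hotel, india, juliett}; each meets A ∖ {juliett}, so x IS a limit point.
Collecting: A' = {golf, hotel, juliett}.


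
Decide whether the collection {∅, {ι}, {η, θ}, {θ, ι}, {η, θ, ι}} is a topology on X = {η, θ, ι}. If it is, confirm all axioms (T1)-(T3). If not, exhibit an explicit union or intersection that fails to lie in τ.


τ is NOT a topology on X.

Axiom (T1): ∅ ∈ τ? Yes; X ∈ τ? Yes.
Axiom (T2/T3): check pairwise unions and intersections of members of τ.
Counterexample for (T3): {η, θ} ∩ {θ, ι} = {θ} ∉ τ. Therefore τ is NOT a topology.


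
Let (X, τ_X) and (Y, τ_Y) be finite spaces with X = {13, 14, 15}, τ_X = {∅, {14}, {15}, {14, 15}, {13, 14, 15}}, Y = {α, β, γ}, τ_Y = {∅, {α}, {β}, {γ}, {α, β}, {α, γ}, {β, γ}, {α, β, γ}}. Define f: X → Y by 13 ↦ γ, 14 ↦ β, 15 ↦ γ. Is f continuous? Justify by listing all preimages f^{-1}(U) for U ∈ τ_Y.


f is NOT continuous.

Compute f^{-1}(U) for each U ∈ τ_Y:
  U = ∅: f^{-1}(U) = ∅ ∈ τ_X ✓.
  U = {α}: f^{-1}(U) = ∅ ∈ τ_X ✓.
  U = {β}: f^{-1}(U) = {14} ∈ τ_X ✓.
  U = {γ}: f^{-1}(U) = {13, 15} ∉ τ_X ✗.
  U = {α, β}: f^{-1}(U) = {14} ∈ τ_X ✓.
  U = {α, γ}: f^{-1}(U) = {13, 15} ∉ τ_X ✗.
  U = {β, γ}: f^{-1}(U) = {13, 14, 15} ∈ τ_X ✓.
  U = {α, β, γ}: f^{-1}(U) = {13, 14, 15} ∈ τ_X ✓.
Found U = {γ} with f^{-1}(U) = {13, 15} not in τ_X. Therefore f is NOT continuous.


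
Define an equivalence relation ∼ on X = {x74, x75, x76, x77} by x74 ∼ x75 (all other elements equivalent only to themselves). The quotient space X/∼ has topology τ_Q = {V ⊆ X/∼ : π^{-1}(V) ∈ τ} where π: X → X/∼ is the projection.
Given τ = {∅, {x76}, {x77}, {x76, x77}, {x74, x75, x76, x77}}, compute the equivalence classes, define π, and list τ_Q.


X/∼ = {[x74=x75], [x76], [x77]}; |τ_Q| = 5.

Equivalence classes: [x74=x75], [x76], [x77].
Quotient map π: X → X/∼ sends x74 ↦ [x74=x75], x75 ↦ [x74=x75], x76 ↦ [x76], x77 ↦ [x77].
For each subset V ⊆ X/∼, compute π^{-1}(V) ⊆ X and check whether π^{-1}(V) ∈ τ. V is open in τ_Q iff π^{-1}(V) ∈ τ.
  V = {}: π^{-1}(V) = ∅ ∈ τ ✓.
  V = {[x74=x75]}: π^{-1}(V) = {x74, x75} ∉ τ ✗.
  V = {[x76]}: π^{-1}(V) = {x76} ∈ τ ✓.
  V = {[x74=x75], [x76]}: π^{-1}(V) = {x74, x75, x76} ∉ τ ✗.
  V = {[x77]}: π^{-1}(V) = {x77} ∈ τ ✓.
  V = {[x74=x75], [x77]}: π^{-1}(V) = {x74, x75, x77} ∉ τ ✗.
  V = {[x76], [x77]}: π^{-1}(V) = {x76, x77} ∈ τ ✓.
  V = {[x74=x75], [x76], [x77]}: π^{-1}(V) = {x74, x75, x76, x77} ∈ τ ✓.
Open sets in the quotient: τ_Q = {{}, {[x76]}, {[x77]}, {[x76], [x77]}, {[x74=x75], [x76], [x77]}} (5 elements).


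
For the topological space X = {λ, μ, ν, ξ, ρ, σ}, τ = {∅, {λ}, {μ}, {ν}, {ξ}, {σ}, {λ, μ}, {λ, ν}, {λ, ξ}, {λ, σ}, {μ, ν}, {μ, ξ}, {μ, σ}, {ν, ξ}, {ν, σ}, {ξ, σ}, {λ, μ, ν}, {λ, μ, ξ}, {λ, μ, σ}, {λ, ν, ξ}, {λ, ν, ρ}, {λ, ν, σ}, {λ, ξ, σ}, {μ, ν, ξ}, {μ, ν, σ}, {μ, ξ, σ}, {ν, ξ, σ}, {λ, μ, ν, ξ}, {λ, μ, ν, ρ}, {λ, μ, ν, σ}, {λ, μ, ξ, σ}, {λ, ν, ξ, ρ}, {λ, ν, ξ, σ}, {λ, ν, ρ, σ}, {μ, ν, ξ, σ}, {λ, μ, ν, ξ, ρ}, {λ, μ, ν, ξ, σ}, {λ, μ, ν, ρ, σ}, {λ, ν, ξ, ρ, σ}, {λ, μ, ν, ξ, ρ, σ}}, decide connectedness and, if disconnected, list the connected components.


(X, τ) is disconnected; components = [{μ}, {ξ}, {σ}, {λ, ν, ρ}].

Find clopen sets (U ∈ τ with X ∖ U ∈ τ):
  U = ∅, X ∖ U = {λ, μ, ν, ξ, ρ, σ} — both open, so U is clopen.
  U = {μ}, X ∖ U = {λ, ν, ξ, ρ, σ} — both open, so U is clopen.
  U = {ξ}, X ∖ U = {λ, μ, ν, ρ, σ} — both open, so U is clopen.
  U = {σ}, X ∖ U = {λ, μ, ν, ξ, ρ} — both open, so U is clopen.
  U = {μ, ξ}, X ∖ U = {λ, ν, ρ, σ} — both open, so U is clopen.
  U = {μ, σ}, X ∖ U = {λ, ν, ξ, ρ} — both open, so U is clopen.
  U = {ξ, σ}, X ∖ U = {λ, μ, ν, ρ} — both open, so U is clopen.
  U = {λ, ν, ρ}, X ∖ U = {μ, ξ, σ} — both open, so U is clopen.
  U = {μ, ξ, σ}, X ∖ U = {λ, ν, ρ} — both open, so U is clopen.
  U = {λ, μ, ν, ρ}, X ∖ U = {ξ, σ} — both open, so U is clopen.
  U = {λ, ν, ξ, ρ}, X ∖ U = {μ, σ} — both open, so U is clopen.
  U = {λ, ν, ρ, σ}, X ∖ U = {μ, ξ} — both open, so U is clopen.
  U = {λ, μ, ν, ξ, ρ}, X ∖ U = {σ} — both open, so U is clopen.
  U = {λ, μ, ν, ρ, σ}, X ∖ U = {ξ} — both open, so U is clopen.
  U = {λ, ν, ξ, ρ, σ}, X ∖ U = {μ} — both open, so U is clopen.
  U = {λ, μ, ν, ξ, ρ, σ}, X ∖ U = ∅ — both open, so U is clopen.
Nontrivial clopen(s) exist: e.g. {λ, ν, ρ}. So (X, τ) is disconnected.
Compute connected components by grouping points that agree on all clopens:
  component: {μ}
  component: {ξ}
  component: {σ}
  component: {λ, ν, ρ}


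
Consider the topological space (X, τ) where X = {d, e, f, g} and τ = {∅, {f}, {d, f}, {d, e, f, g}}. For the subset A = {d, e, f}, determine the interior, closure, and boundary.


int(A) = {d, f}, cl(A) = {d, e, f, g}, ∂A = {e, g}.

Closed sets in (X, τ) are complements of opens:
  closed(X, τ) = {∅, {e, g}, {d, e, g}, {d, e, f, g}}.
int(A) = ⋃ {U ∈ τ : U ⊆ A}. Opens contained in A: ∅, {f}, {d, f}.
Taking the union of these: int(A) = {d, f}.
cl(A) = ⋂ {C closed : A ⊆ C}. Closed sets containing A: {d, e, f, g}.
Intersecting these: cl(A) = {d, e, f, g}.
∂A = cl(A) ∖ int(A) = {d, e, f, g} ∖ {d, f} = {e, g}.


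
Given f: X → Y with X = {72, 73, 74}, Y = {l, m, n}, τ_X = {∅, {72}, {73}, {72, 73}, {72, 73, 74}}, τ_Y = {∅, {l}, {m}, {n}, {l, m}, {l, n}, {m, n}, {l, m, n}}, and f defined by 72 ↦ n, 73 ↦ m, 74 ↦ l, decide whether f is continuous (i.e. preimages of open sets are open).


f is NOT continuous.

Compute f^{-1}(U) for each U ∈ τ_Y:
  U = ∅: f^{-1}(U) = ∅ ∈ τ_X ✓.
  U = {l}: f^{-1}(U) = {74} ∉ τ_X ✗.
  U = {m}: f^{-1}(U) = {73} ∈ τ_X ✓.
  U = {n}: f^{-1}(U) = {72} ∈ τ_X ✓.
  U = {l, m}: f^{-1}(U) = {73, 74} ∉ τ_X ✗.
  U = {l, n}: f^{-1}(U) = {72, 74} ∉ τ_X ✗.
  U = {m, n}: f^{-1}(U) = {72, 73} ∈ τ_X ✓.
  U = {l, m, n}: f^{-1}(U) = {72, 73, 74} ∈ τ_X ✓.
Found U = {l} with f^{-1}(U) = {74} not in τ_X. Therefore f is NOT continuous.


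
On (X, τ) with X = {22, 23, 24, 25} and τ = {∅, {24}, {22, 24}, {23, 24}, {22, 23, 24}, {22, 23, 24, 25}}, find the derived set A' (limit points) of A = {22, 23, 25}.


A' = {25}

For each x ∈ X, list the open sets U ∈ τ with x ∈ U, then check whether U ∩ (A ∖ {x}) ≠ ∅ for every such U.
  x = 22: open {22, 24} ∋ x has {22, 24} ∩ (A ∖ {22}) = ∅, so x is NOT a limit point.
  x = 23: open {23, 24} ∋ x has {23, 24} ∩ (A ∖ {23}) = ∅, so x is NOT a limit point.
  x = 24: open {24} ∋ x has {24} ∩ (A ∖ {24}) = ∅, so x is NOT a limit point.
  x = 25: opens ∋ x are {22, 23, 24, 25}; each meets A ∖ {25}, so x IS a limit point.
Collecting: A' = {25}.


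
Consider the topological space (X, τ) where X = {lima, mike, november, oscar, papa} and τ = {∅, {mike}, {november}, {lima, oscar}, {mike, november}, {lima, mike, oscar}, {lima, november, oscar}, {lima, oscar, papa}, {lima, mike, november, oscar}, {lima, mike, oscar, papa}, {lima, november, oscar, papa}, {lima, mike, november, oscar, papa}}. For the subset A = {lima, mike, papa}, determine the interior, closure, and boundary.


int(A) = {mike}, cl(A) = {lima, mike, oscar, papa}, ∂A = {lima, oscar, papa}.

Closed sets in (X, τ) are complements of opens:
  closed(X, τ) = {∅, {mike}, {november}, {papa}, {mike, november}, {mike, papa}, {november, papa}, {lima, oscar, papa}, {mike, november, papa}, {lima, mike, oscar, papa}, {lima, november, oscar, papa}, {lima, mike, november, oscar, papa}}.
int(A) = ⋃ {U ∈ τ : U ⊆ A}. Opens contained in A: ∅, {mike}.
Taking the union of these: int(A) = {mike}.
cl(A) = ⋂ {C closed : A ⊆ C}. Closed sets containing A: {lima, mike, oscar, papa}, {lima, mike, november, oscar, papa}.
Intersecting these: cl(A) = {lima, mike, oscar, papa}.
∂A = cl(A) ∖ int(A) = {lima, mike, oscar, papa} ∖ {mike} = {lima, oscar, papa}.
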